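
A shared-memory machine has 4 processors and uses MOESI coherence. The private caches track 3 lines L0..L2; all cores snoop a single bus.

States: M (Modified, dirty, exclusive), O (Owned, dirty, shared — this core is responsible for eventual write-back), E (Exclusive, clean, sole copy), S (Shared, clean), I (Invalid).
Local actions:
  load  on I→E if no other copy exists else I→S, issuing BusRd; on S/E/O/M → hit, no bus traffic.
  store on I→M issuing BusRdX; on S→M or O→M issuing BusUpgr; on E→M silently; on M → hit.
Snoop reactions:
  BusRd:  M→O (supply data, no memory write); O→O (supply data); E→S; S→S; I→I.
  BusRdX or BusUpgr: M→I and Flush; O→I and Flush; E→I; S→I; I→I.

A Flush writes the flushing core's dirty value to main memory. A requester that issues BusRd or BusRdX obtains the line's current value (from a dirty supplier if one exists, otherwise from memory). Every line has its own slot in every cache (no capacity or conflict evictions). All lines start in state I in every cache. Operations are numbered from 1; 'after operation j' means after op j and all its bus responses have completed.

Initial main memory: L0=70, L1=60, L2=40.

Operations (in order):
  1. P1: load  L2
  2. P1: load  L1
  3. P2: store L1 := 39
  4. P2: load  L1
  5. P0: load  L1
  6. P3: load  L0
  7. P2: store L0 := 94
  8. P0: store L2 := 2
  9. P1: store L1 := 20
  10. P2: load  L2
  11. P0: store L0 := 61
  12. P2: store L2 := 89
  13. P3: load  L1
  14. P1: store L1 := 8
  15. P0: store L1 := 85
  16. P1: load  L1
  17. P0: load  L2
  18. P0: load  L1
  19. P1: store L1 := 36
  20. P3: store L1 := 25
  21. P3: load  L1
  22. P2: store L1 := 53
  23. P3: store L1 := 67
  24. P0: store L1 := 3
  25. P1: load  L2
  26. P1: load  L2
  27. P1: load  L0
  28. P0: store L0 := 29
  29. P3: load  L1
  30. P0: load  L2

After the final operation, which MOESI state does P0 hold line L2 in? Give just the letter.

[1] P1: load  L2 | P0:I, P1:E(40), P2:I, P3:I | bus: BusRd
[2] P1: load  L1 | P0:I, P1:E(60), P2:I, P3:I | bus: BusRd
[3] P2: store L1 := 39 | P0:I, P1:I, P2:M(39), P3:I | bus: BusRdX
[4] P2: load  L1 | P0:I, P1:I, P2:M(39), P3:I | bus: none
[5] P0: load  L1 | P0:S(39), P1:I, P2:O(39), P3:I | bus: BusRd
[6] P3: load  L0 | P0:I, P1:I, P2:I, P3:E(70) | bus: BusRd
[7] P2: store L0 := 94 | P0:I, P1:I, P2:M(94), P3:I | bus: BusRdX
[8] P0: store L2 := 2 | P0:M(2), P1:I, P2:I, P3:I | bus: BusRdX
[9] P1: store L1 := 20 | P0:I, P1:M(20), P2:I, P3:I | bus: BusRdX,Flush
[10] P2: load  L2 | P0:O(2), P1:I, P2:S(2), P3:I | bus: BusRd
[11] P0: store L0 := 61 | P0:M(61), P1:I, P2:I, P3:I | bus: BusRdX,Flush
[12] P2: store L2 := 89 | P0:I, P1:I, P2:M(89), P3:I | bus: BusUpgr,Flush
[13] P3: load  L1 | P0:I, P1:O(20), P2:I, P3:S(20) | bus: BusRd
[14] P1: store L1 := 8 | P0:I, P1:M(8), P2:I, P3:I | bus: BusUpgr
[15] P0: store L1 := 85 | P0:M(85), P1:I, P2:I, P3:I | bus: BusRdX,Flush
[16] P1: load  L1 | P0:O(85), P1:S(85), P2:I, P3:I | bus: BusRd
[17] P0: load  L2 | P0:S(89), P1:I, P2:O(89), P3:I | bus: BusRd
[18] P0: load  L1 | P0:O(85), P1:S(85), P2:I, P3:I | bus: none
[19] P1: store L1 := 36 | P0:I, P1:M(36), P2:I, P3:I | bus: BusUpgr,Flush
[20] P3: store L1 := 25 | P0:I, P1:I, P2:I, P3:M(25) | bus: BusRdX,Flush
[21] P3: load  L1 | P0:I, P1:I, P2:I, P3:M(25) | bus: none
[22] P2: store L1 := 53 | P0:I, P1:I, P2:M(53), P3:I | bus: BusRdX,Flush
[23] P3: store L1 := 67 | P0:I, P1:I, P2:I, P3:M(67) | bus: BusRdX,Flush
[24] P0: store L1 := 3 | P0:M(3), P1:I, P2:I, P3:I | bus: BusRdX,Flush
[25] P1: load  L2 | P0:S(89), P1:S(89), P2:O(89), P3:I | bus: BusRd
[26] P1: load  L2 | P0:S(89), P1:S(89), P2:O(89), P3:I | bus: none
[27] P1: load  L0 | P0:O(61), P1:S(61), P2:I, P3:I | bus: BusRd
[28] P0: store L0 := 29 | P0:M(29), P1:I, P2:I, P3:I | bus: BusUpgr
[29] P3: load  L1 | P0:O(3), P1:I, P2:I, P3:S(3) | bus: BusRd
[30] P0: load  L2 | P0:S(89), P1:S(89), P2:O(89), P3:I | bus: none

state = S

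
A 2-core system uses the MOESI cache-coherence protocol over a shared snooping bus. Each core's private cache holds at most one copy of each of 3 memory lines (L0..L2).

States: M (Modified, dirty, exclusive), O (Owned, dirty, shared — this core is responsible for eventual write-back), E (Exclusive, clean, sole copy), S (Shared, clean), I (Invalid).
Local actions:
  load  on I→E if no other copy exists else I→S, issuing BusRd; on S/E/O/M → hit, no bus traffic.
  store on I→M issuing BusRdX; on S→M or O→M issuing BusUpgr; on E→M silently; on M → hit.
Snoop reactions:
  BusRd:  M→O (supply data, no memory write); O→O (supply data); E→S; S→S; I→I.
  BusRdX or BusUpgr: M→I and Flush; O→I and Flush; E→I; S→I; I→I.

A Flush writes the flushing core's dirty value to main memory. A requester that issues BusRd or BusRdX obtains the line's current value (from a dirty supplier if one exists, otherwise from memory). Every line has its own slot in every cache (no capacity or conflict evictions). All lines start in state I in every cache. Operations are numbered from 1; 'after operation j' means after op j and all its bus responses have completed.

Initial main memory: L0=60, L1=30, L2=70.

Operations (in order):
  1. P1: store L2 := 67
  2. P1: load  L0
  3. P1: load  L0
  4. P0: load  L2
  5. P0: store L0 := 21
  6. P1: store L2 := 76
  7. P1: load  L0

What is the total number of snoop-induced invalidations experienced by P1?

invalidations = 1

[1] P1: store L2 := 67 | P0:I, P1:M(67) | bus: BusRdX
[2] P1: load  L0 | P0:I, P1:E(60) | bus: BusRd
[3] P1: load  L0 | P0:I, P1:E(60) | bus: none
[4] P0: load  L2 | P0:S(67), P1:O(67) | bus: BusRd
[5] P0: store L0 := 21 | P0:M(21), P1:I | bus: BusRdX
[6] P1: store L2 := 76 | P0:I, P1:M(76) | bus: BusUpgr
[7] P1: load  L0 | P0:O(21), P1:S(21) | bus: BusRd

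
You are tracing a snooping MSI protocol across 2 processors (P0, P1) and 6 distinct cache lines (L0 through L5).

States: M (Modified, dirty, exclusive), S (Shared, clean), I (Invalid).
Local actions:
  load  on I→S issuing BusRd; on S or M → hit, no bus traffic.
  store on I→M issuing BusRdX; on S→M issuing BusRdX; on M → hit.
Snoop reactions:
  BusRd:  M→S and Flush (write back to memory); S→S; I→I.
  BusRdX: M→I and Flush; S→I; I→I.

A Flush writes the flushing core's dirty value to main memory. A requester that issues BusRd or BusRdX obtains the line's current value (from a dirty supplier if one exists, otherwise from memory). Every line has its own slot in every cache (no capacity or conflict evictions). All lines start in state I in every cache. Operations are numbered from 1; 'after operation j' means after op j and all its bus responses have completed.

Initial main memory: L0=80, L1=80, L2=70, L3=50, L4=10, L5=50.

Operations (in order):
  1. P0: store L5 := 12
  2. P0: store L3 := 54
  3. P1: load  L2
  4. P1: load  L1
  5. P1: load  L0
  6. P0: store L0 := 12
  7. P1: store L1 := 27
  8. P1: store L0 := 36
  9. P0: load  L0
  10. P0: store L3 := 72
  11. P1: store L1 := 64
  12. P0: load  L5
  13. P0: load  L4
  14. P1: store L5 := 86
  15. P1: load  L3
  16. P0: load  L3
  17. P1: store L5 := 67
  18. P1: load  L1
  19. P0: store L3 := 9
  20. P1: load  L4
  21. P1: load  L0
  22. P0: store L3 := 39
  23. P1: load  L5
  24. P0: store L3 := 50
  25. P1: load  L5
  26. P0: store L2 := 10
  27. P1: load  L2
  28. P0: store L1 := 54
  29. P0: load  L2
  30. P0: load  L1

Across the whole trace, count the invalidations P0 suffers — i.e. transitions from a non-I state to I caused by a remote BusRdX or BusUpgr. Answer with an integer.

invalidations = 2

  op1 P0: store L5 := 12 → M/I on L5; bus BusRdX; mem=50
  op2 P0: store L3 := 54 → M/I on L3; bus BusRdX; mem=50
  op3 P1: load  L2 → I/S on L2; bus BusRd; mem=70
  op4 P1: load  L1 → I/S on L1; bus BusRd; mem=80
  op5 P1: load  L0 → I/S on L0; bus BusRd; mem=80
  op6 P0: store L0 := 12 → M/I on L0; bus BusRdX; mem=80
  op7 P1: store L1 := 27 → I/M on L1; bus BusRdX; mem=80
  op8 P1: store L0 := 36 → I/M on L0; bus BusRdX Flush; mem=12
  op9 P0: load  L0 → S/S on L0; bus BusRd Flush; mem=36
  op10 P0: store L3 := 72 → M/I on L3; bus (none); mem=50
  op11 P1: store L1 := 64 → I/M on L1; bus (none); mem=80
  op12 P0: load  L5 → M/I on L5; bus (none); mem=50
  op13 P0: load  L4 → S/I on L4; bus BusRd; mem=10
  op14 P1: store L5 := 86 → I/M on L5; bus BusRdX Flush; mem=12
  op15 P1: load  L3 → S/S on L3; bus BusRd Flush; mem=72
  op16 P0: load  L3 → S/S on L3; bus (none); mem=72
  op17 P1: store L5 := 67 → I/M on L5; bus (none); mem=12
  op18 P1: load  L1 → I/M on L1; bus (none); mem=80
  op19 P0: store L3 := 9 → M/I on L3; bus BusRdX; mem=72
  op20 P1: load  L4 → S/S on L4; bus BusRd; mem=10
  op21 P1: load  L0 → S/S on L0; bus (none); mem=36
  op22 P0: store L3 := 39 → M/I on L3; bus (none); mem=72
  op23 P1: load  L5 → I/M on L5; bus (none); mem=12
  op24 P0: store L3 := 50 → M/I on L3; bus (none); mem=72
  op25 P1: load  L5 → I/M on L5; bus (none); mem=12
  op26 P0: store L2 := 10 → M/I on L2; bus BusRdX; mem=70
  op27 P1: load  L2 → S/S on L2; bus BusRd Flush; mem=10
  op28 P0: store L1 := 54 → M/I on L1; bus BusRdX Flush; mem=64
  op29 P0: load  L2 → S/S on L2; bus (none); mem=10
  op30 P0: load  L1 → M/I on L1; bus (none); mem=64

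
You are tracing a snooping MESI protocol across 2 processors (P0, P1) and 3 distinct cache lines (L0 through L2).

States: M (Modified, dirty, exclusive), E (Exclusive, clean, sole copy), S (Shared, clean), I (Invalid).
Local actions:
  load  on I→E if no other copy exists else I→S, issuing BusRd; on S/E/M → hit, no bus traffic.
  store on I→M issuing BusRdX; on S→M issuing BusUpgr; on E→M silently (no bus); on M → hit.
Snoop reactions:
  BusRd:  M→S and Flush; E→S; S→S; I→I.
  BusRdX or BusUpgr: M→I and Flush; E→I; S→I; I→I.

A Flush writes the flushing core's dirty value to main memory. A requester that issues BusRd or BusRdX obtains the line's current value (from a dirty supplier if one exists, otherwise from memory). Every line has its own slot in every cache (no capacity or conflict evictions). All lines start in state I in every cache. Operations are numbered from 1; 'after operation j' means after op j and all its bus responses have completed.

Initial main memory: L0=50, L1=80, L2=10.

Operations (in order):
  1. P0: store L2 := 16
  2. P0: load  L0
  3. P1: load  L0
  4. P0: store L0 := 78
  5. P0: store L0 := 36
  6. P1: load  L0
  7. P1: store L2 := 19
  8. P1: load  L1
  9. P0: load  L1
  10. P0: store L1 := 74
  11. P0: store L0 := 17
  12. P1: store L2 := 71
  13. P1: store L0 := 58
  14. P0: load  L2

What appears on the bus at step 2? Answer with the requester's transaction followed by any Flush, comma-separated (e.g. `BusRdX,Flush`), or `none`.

step 1: P0: store L2 := 16  ⟶  MI  (L2)  txn=BusRdX  M[L2]=10
step 2: P0: load  L0  ⟶  EI  (L0)  txn=BusRd  M[L0]=50
step 3: P1: load  L0  ⟶  SS  (L0)  txn=BusRd  M[L0]=50
step 4: P0: store L0 := 78  ⟶  MI  (L0)  txn=BusUpgr  M[L0]=50
step 5: P0: store L0 := 36  ⟶  MI  (L0)  txn=∅  M[L0]=50
step 6: P1: load  L0  ⟶  SS  (L0)  txn=BusRd+Flush  M[L0]=36
step 7: P1: store L2 := 19  ⟶  IM  (L2)  txn=BusRdX+Flush  M[L2]=16
step 8: P1: load  L1  ⟶  IE  (L1)  txn=BusRd  M[L1]=80
step 9: P0: load  L1  ⟶  SS  (L1)  txn=BusRd  M[L1]=80
step 10: P0: store L1 := 74  ⟶  MI  (L1)  txn=BusUpgr  M[L1]=80
step 11: P0: store L0 := 17  ⟶  MI  (L0)  txn=BusUpgr  M[L0]=36
step 12: P1: store L2 := 71  ⟶  IM  (L2)  txn=∅  M[L2]=16
step 13: P1: store L0 := 58  ⟶  IM  (L0)  txn=BusRdX+Flush  M[L0]=17
step 14: P0: load  L2  ⟶  SS  (L2)  txn=BusRd+Flush  M[L2]=71

bus = BusRd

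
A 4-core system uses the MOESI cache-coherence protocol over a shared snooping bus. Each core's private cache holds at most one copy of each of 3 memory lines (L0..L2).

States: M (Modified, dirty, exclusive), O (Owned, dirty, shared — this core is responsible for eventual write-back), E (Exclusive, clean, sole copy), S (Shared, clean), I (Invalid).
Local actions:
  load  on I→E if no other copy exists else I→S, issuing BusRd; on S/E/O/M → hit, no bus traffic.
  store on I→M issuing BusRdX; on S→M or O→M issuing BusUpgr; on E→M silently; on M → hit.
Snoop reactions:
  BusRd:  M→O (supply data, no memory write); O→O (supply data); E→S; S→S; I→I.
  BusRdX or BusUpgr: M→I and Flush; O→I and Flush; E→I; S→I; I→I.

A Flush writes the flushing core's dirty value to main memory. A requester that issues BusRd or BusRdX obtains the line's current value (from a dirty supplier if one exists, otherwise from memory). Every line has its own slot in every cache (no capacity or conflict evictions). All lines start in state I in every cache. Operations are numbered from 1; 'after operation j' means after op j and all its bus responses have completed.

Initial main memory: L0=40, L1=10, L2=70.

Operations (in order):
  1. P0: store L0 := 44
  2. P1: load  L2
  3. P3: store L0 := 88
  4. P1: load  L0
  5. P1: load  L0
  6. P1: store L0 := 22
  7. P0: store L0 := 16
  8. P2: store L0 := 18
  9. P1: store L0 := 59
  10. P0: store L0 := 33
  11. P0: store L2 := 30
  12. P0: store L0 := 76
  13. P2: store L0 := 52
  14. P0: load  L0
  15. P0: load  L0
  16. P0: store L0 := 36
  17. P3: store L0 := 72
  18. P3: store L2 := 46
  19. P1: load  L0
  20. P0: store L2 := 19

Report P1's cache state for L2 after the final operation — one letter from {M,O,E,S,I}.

state = I

step 1: P0: store L0 := 44  ⟶  MIII  (L0)  txn=BusRdX  M[L0]=40
step 2: P1: load  L2  ⟶  IEII  (L2)  txn=BusRd  M[L2]=70
step 3: P3: store L0 := 88  ⟶  IIIM  (L0)  txn=BusRdX+Flush  M[L0]=44
step 4: P1: load  L0  ⟶  ISIO  (L0)  txn=BusRd  M[L0]=44
step 5: P1: load  L0  ⟶  ISIO  (L0)  txn=∅  M[L0]=44
step 6: P1: store L0 := 22  ⟶  IMII  (L0)  txn=BusUpgr+Flush  M[L0]=88
step 7: P0: store L0 := 16  ⟶  MIII  (L0)  txn=BusRdX+Flush  M[L0]=22
step 8: P2: store L0 := 18  ⟶  IIMI  (L0)  txn=BusRdX+Flush  M[L0]=16
step 9: P1: store L0 := 59  ⟶  IMII  (L0)  txn=BusRdX+Flush  M[L0]=18
step 10: P0: store L0 := 33  ⟶  MIII  (L0)  txn=BusRdX+Flush  M[L0]=59
step 11: P0: store L2 := 30  ⟶  MIII  (L2)  txn=BusRdX  M[L2]=70
step 12: P0: store L0 := 76  ⟶  MIII  (L0)  txn=∅  M[L0]=59
step 13: P2: store L0 := 52  ⟶  IIMI  (L0)  txn=BusRdX+Flush  M[L0]=76
step 14: P0: load  L0  ⟶  SIOI  (L0)  txn=BusRd  M[L0]=76
step 15: P0: load  L0  ⟶  SIOI  (L0)  txn=∅  M[L0]=76
step 16: P0: store L0 := 36  ⟶  MIII  (L0)  txn=BusUpgr+Flush  M[L0]=52
step 17: P3: store L0 := 72  ⟶  IIIM  (L0)  txn=BusRdX+Flush  M[L0]=36
step 18: P3: store L2 := 46  ⟶  IIIM  (L2)  txn=BusRdX+Flush  M[L2]=30
step 19: P1: load  L0  ⟶  ISIO  (L0)  txn=BusRd  M[L0]=36
step 20: P0: store L2 := 19  ⟶  MIII  (L2)  txn=BusRdX+Flush  M[L2]=46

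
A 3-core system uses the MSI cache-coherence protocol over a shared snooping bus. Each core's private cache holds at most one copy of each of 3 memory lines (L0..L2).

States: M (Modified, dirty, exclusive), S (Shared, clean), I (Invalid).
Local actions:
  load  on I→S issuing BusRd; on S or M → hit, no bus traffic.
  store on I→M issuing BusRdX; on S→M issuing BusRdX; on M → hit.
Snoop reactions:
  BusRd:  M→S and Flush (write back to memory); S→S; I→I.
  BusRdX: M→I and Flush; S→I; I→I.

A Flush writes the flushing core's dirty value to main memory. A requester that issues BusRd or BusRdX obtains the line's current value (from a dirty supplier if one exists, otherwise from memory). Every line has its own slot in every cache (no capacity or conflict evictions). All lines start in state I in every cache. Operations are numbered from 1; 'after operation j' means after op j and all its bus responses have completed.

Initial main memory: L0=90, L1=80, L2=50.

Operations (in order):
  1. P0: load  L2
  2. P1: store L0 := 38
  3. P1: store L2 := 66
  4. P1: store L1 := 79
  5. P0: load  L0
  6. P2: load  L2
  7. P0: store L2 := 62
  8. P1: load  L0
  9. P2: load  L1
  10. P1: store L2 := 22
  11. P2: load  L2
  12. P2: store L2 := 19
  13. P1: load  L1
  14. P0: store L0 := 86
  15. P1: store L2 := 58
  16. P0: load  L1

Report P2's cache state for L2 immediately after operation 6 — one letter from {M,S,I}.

state = S

[1] P0: load  L2 | P0:S(50), P1:I, P2:I | bus: BusRd
[2] P1: store L0 := 38 | P0:I, P1:M(38), P2:I | bus: BusRdX
[3] P1: store L2 := 66 | P0:I, P1:M(66), P2:I | bus: BusRdX
[4] P1: store L1 := 79 | P0:I, P1:M(79), P2:I | bus: BusRdX
[5] P0: load  L0 | P0:S(38), P1:S(38), P2:I | bus: BusRd,Flush
[6] P2: load  L2 | P0:I, P1:S(66), P2:S(66) | bus: BusRd,Flush
[7] P0: store L2 := 62 | P0:M(62), P1:I, P2:I | bus: BusRdX
[8] P1: load  L0 | P0:S(38), P1:S(38), P2:I | bus: none
[9] P2: load  L1 | P0:I, P1:S(79), P2:S(79) | bus: BusRd,Flush
[10] P1: store L2 := 22 | P0:I, P1:M(22), P2:I | bus: BusRdX,Flush
[11] P2: load  L2 | P0:I, P1:S(22), P2:S(22) | bus: BusRd,Flush
[12] P2: store L2 := 19 | P0:I, P1:I, P2:M(19) | bus: BusRdX
[13] P1: load  L1 | P0:I, P1:S(79), P2:S(79) | bus: none
[14] P0: store L0 := 86 | P0:M(86), P1:I, P2:I | bus: BusRdX
[15] P1: store L2 := 58 | P0:I, P1:M(58), P2:I | bus: BusRdX,Flush
[16] P0: load  L1 | P0:S(79), P1:S(79), P2:S(79) | bus: BusRd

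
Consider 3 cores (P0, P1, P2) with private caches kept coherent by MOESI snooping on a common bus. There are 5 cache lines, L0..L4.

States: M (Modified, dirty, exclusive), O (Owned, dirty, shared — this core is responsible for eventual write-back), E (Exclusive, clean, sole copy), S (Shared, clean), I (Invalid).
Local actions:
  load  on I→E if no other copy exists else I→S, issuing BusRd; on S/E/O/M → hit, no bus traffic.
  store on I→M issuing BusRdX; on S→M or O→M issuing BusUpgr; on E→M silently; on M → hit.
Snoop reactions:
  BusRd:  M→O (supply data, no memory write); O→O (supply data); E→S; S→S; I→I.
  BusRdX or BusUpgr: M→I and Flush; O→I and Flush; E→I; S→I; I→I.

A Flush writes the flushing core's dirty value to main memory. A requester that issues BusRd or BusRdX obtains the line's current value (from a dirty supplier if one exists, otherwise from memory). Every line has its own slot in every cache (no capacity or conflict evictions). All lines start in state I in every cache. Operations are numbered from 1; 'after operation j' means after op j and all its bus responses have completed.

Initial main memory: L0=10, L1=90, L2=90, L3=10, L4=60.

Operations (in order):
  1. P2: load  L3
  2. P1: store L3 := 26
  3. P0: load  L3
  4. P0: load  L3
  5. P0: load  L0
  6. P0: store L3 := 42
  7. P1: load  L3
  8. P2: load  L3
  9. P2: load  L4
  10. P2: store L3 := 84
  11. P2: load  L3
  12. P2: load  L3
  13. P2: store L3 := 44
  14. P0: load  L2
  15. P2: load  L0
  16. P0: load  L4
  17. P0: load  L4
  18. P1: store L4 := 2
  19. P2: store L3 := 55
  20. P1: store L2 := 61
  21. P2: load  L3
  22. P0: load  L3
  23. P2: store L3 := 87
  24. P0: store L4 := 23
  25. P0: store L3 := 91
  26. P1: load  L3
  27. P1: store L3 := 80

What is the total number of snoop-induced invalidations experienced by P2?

invalidations = 3

step 1: P2: load  L3  ⟶  IIE  (L3)  txn=BusRd  M[L3]=10
step 2: P1: store L3 := 26  ⟶  IMI  (L3)  txn=BusRdX  M[L3]=10
step 3: P0: load  L3  ⟶  SOI  (L3)  txn=BusRd  M[L3]=10
step 4: P0: load  L3  ⟶  SOI  (L3)  txn=∅  M[L3]=10
step 5: P0: load  L0  ⟶  EII  (L0)  txn=BusRd  M[L0]=10
step 6: P0: store L3 := 42  ⟶  MII  (L3)  txn=BusUpgr+Flush  M[L3]=26
step 7: P1: load  L3  ⟶  OSI  (L3)  txn=BusRd  M[L3]=26
step 8: P2: load  L3  ⟶  OSS  (L3)  txn=BusRd  M[L3]=26
step 9: P2: load  L4  ⟶  IIE  (L4)  txn=BusRd  M[L4]=60
step 10: P2: store L3 := 84  ⟶  IIM  (L3)  txn=BusUpgr+Flush  M[L3]=42
step 11: P2: load  L3  ⟶  IIM  (L3)  txn=∅  M[L3]=42
step 12: P2: load  L3  ⟶  IIM  (L3)  txn=∅  M[L3]=42
step 13: P2: store L3 := 44  ⟶  IIM  (L3)  txn=∅  M[L3]=42
step 14: P0: load  L2  ⟶  EII  (L2)  txn=BusRd  M[L2]=90
step 15: P2: load  L0  ⟶  SIS  (L0)  txn=BusRd  M[L0]=10
step 16: P0: load  L4  ⟶  SIS  (L4)  txn=BusRd  M[L4]=60
step 17: P0: load  L4  ⟶  SIS  (L4)  txn=∅  M[L4]=60
step 18: P1: store L4 := 2  ⟶  IMI  (L4)  txn=BusRdX  M[L4]=60
step 19: P2: store L3 := 55  ⟶  IIM  (L3)  txn=∅  M[L3]=42
step 20: P1: store L2 := 61  ⟶  IMI  (L2)  txn=BusRdX  M[L2]=90
step 21: P2: load  L3  ⟶  IIM  (L3)  txn=∅  M[L3]=42
step 22: P0: load  L3  ⟶  SIO  (L3)  txn=BusRd  M[L3]=42
step 23: P2: store L3 := 87  ⟶  IIM  (L3)  txn=BusUpgr  M[L3]=42
step 24: P0: store L4 := 23  ⟶  MII  (L4)  txn=BusRdX+Flush  M[L4]=2
step 25: P0: store L3 := 91  ⟶  MII  (L3)  txn=BusRdX+Flush  M[L3]=87
step 26: P1: load  L3  ⟶  OSI  (L3)  txn=BusRd  M[L3]=87
step 27: P1: store L3 := 80  ⟶  IMI  (L3)  txn=BusUpgr+Flush  M[L3]=91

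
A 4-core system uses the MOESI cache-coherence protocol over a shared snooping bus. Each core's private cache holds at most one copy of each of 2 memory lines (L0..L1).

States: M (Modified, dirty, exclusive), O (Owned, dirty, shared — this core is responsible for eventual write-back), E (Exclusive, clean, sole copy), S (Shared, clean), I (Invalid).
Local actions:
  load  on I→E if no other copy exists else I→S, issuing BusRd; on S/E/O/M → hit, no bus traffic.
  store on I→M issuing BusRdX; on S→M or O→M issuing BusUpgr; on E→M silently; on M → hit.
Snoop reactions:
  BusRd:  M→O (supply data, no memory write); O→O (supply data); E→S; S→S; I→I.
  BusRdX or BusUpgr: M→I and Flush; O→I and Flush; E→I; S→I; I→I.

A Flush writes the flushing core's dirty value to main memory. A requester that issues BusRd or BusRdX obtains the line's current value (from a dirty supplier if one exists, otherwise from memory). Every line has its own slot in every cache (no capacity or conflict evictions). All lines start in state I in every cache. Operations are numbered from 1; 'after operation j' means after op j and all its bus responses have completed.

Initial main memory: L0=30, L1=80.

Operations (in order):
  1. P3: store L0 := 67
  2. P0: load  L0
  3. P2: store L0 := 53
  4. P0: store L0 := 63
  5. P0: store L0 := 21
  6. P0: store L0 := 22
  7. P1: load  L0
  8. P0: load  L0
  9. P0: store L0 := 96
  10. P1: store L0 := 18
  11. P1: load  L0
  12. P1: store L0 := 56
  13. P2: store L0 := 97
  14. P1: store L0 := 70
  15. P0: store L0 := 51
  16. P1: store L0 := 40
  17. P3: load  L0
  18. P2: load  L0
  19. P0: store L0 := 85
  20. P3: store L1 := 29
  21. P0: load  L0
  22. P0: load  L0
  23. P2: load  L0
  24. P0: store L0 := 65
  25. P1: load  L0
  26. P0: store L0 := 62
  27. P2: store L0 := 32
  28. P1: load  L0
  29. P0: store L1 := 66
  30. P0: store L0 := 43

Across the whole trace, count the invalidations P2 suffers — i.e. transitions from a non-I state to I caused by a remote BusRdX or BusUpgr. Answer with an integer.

  op1 P3: store L0 := 67 → I/I/I/M on L0; bus BusRdX; mem=30
  op2 P0: load  L0 → S/I/I/O on L0; bus BusRd; mem=30
  op3 P2: store L0 := 53 → I/I/M/I on L0; bus BusRdX Flush; mem=67
  op4 P0: store L0 := 63 → M/I/I/I on L0; bus BusRdX Flush; mem=53
  op5 P0: store L0 := 21 → M/I/I/I on L0; bus (none); mem=53
  op6 P0: store L0 := 22 → M/I/I/I on L0; bus (none); mem=53
  op7 P1: load  L0 → O/S/I/I on L0; bus BusRd; mem=53
  op8 P0: load  L0 → O/S/I/I on L0; bus (none); mem=53
  op9 P0: store L0 := 96 → M/I/I/I on L0; bus BusUpgr; mem=53
  op10 P1: store L0 := 18 → I/M/I/I on L0; bus BusRdX Flush; mem=96
  op11 P1: load  L0 → I/M/I/I on L0; bus (none); mem=96
  op12 P1: store L0 := 56 → I/M/I/I on L0; bus (none); mem=96
  op13 P2: store L0 := 97 → I/I/M/I on L0; bus BusRdX Flush; mem=56
  op14 P1: store L0 := 70 → I/M/I/I on L0; bus BusRdX Flush; mem=97
  op15 P0: store L0 := 51 → M/I/I/I on L0; bus BusRdX Flush; mem=70
  op16 P1: store L0 := 40 → I/M/I/I on L0; bus BusRdX Flush; mem=51
  op17 P3: load  L0 → I/O/I/S on L0; bus BusRd; mem=51
  op18 P2: load  L0 → I/O/S/S on L0; bus BusRd; mem=51
  op19 P0: store L0 := 85 → M/I/I/I on L0; bus BusRdX Flush; mem=40
  op20 P3: store L1 := 29 → I/I/I/M on L1; bus BusRdX; mem=80
  op21 P0: load  L0 → M/I/I/I on L0; bus (none); mem=40
  op22 P0: load  L0 → M/I/I/I on L0; bus (none); mem=40
  op23 P2: load  L0 → O/I/S/I on L0; bus BusRd; mem=40
  op24 P0: store L0 := 65 → M/I/I/I on L0; bus BusUpgr; mem=40
  op25 P1: load  L0 → O/S/I/I on L0; bus BusRd; mem=40
  op26 P0: store L0 := 62 → M/I/I/I on L0; bus BusUpgr; mem=40
  op27 P2: store L0 := 32 → I/I/M/I on L0; bus BusRdX Flush; mem=62
  op28 P1: load  L0 → I/S/O/I on L0; bus BusRd; mem=62
  op29 P0: store L1 := 66 → M/I/I/I on L1; bus BusRdX Flush; mem=29
  op30 P0: store L0 := 43 → M/I/I/I on L0; bus BusRdX Flush; mem=32

invalidations = 5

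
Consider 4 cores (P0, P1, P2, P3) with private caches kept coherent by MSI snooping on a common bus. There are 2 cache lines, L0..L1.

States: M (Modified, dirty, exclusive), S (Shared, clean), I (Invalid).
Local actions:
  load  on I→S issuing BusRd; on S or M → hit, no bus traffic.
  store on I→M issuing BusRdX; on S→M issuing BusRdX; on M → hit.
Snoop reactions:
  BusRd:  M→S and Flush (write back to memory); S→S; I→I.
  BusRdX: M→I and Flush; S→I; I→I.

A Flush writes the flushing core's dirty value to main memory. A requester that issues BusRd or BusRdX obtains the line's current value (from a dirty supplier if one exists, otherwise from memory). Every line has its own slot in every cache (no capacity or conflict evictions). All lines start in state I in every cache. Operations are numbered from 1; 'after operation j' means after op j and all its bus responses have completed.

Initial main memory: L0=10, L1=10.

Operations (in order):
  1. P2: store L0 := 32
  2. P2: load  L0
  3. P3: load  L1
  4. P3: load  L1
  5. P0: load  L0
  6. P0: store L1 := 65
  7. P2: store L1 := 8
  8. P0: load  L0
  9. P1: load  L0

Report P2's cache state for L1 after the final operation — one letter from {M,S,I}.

state = M

step 1: P2: store L0 := 32  ⟶  IIMI  (L0)  txn=BusRdX  M[L0]=10
step 2: P2: load  L0  ⟶  IIMI  (L0)  txn=∅  M[L0]=10
step 3: P3: load  L1  ⟶  IIIS  (L1)  txn=BusRd  M[L1]=10
step 4: P3: load  L1  ⟶  IIIS  (L1)  txn=∅  M[L1]=10
step 5: P0: load  L0  ⟶  SISI  (L0)  txn=BusRd+Flush  M[L0]=32
step 6: P0: store L1 := 65  ⟶  MIII  (L1)  txn=BusRdX  M[L1]=10
step 7: P2: store L1 := 8  ⟶  IIMI  (L1)  txn=BusRdX+Flush  M[L1]=65
step 8: P0: load  L0  ⟶  SISI  (L0)  txn=∅  M[L0]=32
step 9: P1: load  L0  ⟶  SSSI  (L0)  txn=BusRd  M[L0]=32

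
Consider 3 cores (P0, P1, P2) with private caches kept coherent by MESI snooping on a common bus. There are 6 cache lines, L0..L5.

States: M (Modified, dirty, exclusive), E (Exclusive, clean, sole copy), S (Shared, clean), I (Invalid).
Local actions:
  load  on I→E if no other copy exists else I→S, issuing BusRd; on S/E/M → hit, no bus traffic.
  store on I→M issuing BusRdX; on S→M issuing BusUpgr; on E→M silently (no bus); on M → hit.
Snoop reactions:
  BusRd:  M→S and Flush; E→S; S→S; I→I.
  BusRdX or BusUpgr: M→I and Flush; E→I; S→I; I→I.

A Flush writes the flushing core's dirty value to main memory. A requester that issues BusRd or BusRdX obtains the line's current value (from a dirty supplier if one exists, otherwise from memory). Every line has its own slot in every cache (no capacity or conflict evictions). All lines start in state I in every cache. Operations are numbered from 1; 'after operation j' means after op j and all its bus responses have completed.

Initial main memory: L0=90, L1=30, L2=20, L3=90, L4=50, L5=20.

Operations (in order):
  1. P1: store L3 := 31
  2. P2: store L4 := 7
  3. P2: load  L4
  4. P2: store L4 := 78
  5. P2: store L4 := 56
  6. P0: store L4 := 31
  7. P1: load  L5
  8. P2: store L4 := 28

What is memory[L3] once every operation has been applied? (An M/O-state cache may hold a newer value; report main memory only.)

step 1: P1: store L3 := 31  ⟶  IMI  (L3)  txn=BusRdX  M[L3]=90
step 2: P2: store L4 := 7  ⟶  IIM  (L4)  txn=BusRdX  M[L4]=50
step 3: P2: load  L4  ⟶  IIM  (L4)  txn=∅  M[L4]=50
step 4: P2: store L4 := 78  ⟶  IIM  (L4)  txn=∅  M[L4]=50
step 5: P2: store L4 := 56  ⟶  IIM  (L4)  txn=∅  M[L4]=50
step 6: P0: store L4 := 31  ⟶  MII  (L4)  txn=BusRdX+Flush  M[L4]=56
step 7: P1: load  L5  ⟶  IEI  (L5)  txn=BusRd  M[L5]=20
step 8: P2: store L4 := 28  ⟶  IIM  (L4)  txn=BusRdX+Flush  M[L4]=31

memory[L3] = 90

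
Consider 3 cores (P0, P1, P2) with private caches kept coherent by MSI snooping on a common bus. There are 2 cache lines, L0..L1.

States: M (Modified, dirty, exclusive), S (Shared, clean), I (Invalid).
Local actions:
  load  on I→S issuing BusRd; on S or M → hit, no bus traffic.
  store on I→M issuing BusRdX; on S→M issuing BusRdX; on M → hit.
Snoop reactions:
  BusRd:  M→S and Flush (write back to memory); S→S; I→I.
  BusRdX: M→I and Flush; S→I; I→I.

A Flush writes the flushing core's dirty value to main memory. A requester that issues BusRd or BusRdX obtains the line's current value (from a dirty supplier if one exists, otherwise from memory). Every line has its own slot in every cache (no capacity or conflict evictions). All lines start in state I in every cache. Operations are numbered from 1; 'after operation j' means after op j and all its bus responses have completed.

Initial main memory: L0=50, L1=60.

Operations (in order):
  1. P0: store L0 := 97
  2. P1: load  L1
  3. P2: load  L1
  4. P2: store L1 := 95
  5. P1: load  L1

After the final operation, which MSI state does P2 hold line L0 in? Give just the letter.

1. P0: store L0 := 97  bus=[BusRdX]  L0: P0=M P1=I P2=I  mem[L0]=50
2. P1: load  L1  bus=[BusRd]  L1: P0=I P1=S P2=I  mem[L1]=60
3. P2: load  L1  bus=[BusRd]  L1: P0=I P1=S P2=S  mem[L1]=60
4. P2: store L1 := 95  bus=[BusRdX]  L1: P0=I P1=I P2=M  mem[L1]=60
5. P1: load  L1  bus=[BusRd,Flush]  L1: P0=I P1=S P2=S  mem[L1]=95

state = I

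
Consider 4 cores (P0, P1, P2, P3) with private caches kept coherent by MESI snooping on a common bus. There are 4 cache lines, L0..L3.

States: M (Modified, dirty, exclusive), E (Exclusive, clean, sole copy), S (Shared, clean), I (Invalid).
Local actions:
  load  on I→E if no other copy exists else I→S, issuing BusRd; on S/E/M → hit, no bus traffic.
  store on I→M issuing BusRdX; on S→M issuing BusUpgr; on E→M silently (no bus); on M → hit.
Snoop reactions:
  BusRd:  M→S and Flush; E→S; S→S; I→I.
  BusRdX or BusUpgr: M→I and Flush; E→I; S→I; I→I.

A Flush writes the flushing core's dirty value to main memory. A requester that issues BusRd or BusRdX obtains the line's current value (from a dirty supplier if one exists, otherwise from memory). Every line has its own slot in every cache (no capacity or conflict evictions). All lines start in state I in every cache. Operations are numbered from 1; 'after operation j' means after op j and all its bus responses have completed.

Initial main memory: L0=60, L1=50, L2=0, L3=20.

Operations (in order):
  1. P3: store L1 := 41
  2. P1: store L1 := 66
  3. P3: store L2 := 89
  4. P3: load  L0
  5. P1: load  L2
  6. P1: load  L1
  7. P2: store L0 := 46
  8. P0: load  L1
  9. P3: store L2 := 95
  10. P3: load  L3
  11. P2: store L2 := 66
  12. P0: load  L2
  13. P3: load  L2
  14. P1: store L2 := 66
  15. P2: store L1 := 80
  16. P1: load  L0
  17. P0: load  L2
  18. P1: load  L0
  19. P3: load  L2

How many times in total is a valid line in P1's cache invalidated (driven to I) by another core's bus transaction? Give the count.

  op1 P3: store L1 := 41 → I/I/I/M on L1; bus BusRdX; mem=50
  op2 P1: store L1 := 66 → I/M/I/I on L1; bus BusRdX Flush; mem=41
  op3 P3: store L2 := 89 → I/I/I/M on L2; bus BusRdX; mem=0
  op4 P3: load  L0 → I/I/I/E on L0; bus BusRd; mem=60
  op5 P1: load  L2 → I/S/I/S on L2; bus BusRd Flush; mem=89
  op6 P1: load  L1 → I/M/I/I on L1; bus (none); mem=41
  op7 P2: store L0 := 46 → I/I/M/I on L0; bus BusRdX; mem=60
  op8 P0: load  L1 → S/S/I/I on L1; bus BusRd Flush; mem=66
  op9 P3: store L2 := 95 → I/I/I/M on L2; bus BusUpgr; mem=89
  op10 P3: load  L3 → I/I/I/E on L3; bus BusRd; mem=20
  op11 P2: store L2 := 66 → I/I/M/I on L2; bus BusRdX Flush; mem=95
  op12 P0: load  L2 → S/I/S/I on L2; bus BusRd Flush; mem=66
  op13 P3: load  L2 → S/I/S/S on L2; bus BusRd; mem=66
  op14 P1: store L2 := 66 → I/M/I/I on L2; bus BusRdX; mem=66
  op15 P2: store L1 := 80 → I/I/M/I on L1; bus BusRdX; mem=66
  op16 P1: load  L0 → I/S/S/I on L0; bus BusRd Flush; mem=46
  op17 P0: load  L2 → S/S/I/I on L2; bus BusRd Flush; mem=66
  op18 P1: load  L0 → I/S/S/I on L0; bus (none); mem=46
  op19 P3: load  L2 → S/S/I/S on L2; bus BusRd; mem=66

invalidations = 2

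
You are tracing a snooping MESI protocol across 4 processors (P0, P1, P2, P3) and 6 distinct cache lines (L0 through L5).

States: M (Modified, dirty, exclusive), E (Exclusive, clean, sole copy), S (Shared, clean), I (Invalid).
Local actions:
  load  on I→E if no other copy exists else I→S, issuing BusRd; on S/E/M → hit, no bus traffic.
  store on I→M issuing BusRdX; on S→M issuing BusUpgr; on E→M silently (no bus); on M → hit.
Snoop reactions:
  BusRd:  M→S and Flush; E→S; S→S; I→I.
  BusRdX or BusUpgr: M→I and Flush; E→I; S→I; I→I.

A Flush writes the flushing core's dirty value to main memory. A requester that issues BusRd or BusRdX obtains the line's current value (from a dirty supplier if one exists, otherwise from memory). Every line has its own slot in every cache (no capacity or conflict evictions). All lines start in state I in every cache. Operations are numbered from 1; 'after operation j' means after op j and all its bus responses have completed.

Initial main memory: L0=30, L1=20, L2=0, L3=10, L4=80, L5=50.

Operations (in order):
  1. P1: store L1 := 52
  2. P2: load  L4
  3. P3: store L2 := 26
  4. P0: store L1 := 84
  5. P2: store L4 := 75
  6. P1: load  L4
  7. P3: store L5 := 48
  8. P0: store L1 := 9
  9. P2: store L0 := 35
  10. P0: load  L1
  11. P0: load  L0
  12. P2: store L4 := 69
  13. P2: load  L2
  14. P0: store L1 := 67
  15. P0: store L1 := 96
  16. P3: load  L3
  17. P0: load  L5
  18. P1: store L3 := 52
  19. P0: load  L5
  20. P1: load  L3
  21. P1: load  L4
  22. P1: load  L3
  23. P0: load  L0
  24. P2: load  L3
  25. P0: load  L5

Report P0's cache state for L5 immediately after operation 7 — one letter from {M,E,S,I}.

step 1: P1: store L1 := 52  ⟶  IMII  (L1)  txn=BusRdX  M[L1]=20
step 2: P2: load  L4  ⟶  IIEI  (L4)  txn=BusRd  M[L4]=80
step 3: P3: store L2 := 26  ⟶  IIIM  (L2)  txn=BusRdX  M[L2]=0
step 4: P0: store L1 := 84  ⟶  MIII  (L1)  txn=BusRdX+Flush  M[L1]=52
step 5: P2: store L4 := 75  ⟶  IIMI  (L4)  txn=∅  M[L4]=80
step 6: P1: load  L4  ⟶  ISSI  (L4)  txn=BusRd+Flush  M[L4]=75
step 7: P3: store L5 := 48  ⟶  IIIM  (L5)  txn=BusRdX  M[L5]=50
step 8: P0: store L1 := 9  ⟶  MIII  (L1)  txn=∅  M[L1]=52
step 9: P2: store L0 := 35  ⟶  IIMI  (L0)  txn=BusRdX  M[L0]=30
step 10: P0: load  L1  ⟶  MIII  (L1)  txn=∅  M[L1]=52
step 11: P0: load  L0  ⟶  SISI  (L0)  txn=BusRd+Flush  M[L0]=35
step 12: P2: store L4 := 69  ⟶  IIMI  (L4)  txn=BusUpgr  M[L4]=75
step 13: P2: load  L2  ⟶  IISS  (L2)  txn=BusRd+Flush  M[L2]=26
step 14: P0: store L1 := 67  ⟶  MIII  (L1)  txn=∅  M[L1]=52
step 15: P0: store L1 := 96  ⟶  MIII  (L1)  txn=∅  M[L1]=52
step 16: P3: load  L3  ⟶  IIIE  (L3)  txn=BusRd  M[L3]=10
step 17: P0: load  L5  ⟶  SIIS  (L5)  txn=BusRd+Flush  M[L5]=48
step 18: P1: store L3 := 52  ⟶  IMII  (L3)  txn=BusRdX  M[L3]=10
step 19: P0: load  L5  ⟶  SIIS  (L5)  txn=∅  M[L5]=48
step 20: P1: load  L3  ⟶  IMII  (L3)  txn=∅  M[L3]=10
step 21: P1: load  L4  ⟶  ISSI  (L4)  txn=BusRd+Flush  M[L4]=69
step 22: P1: load  L3  ⟶  IMII  (L3)  txn=∅  M[L3]=10
step 23: P0: load  L0  ⟶  SISI  (L0)  txn=∅  M[L0]=35
step 24: P2: load  L3  ⟶  ISSI  (L3)  txn=BusRd+Flush  M[L3]=52
step 25: P0: load  L5  ⟶  SIIS  (L5)  txn=∅  M[L5]=48

state = I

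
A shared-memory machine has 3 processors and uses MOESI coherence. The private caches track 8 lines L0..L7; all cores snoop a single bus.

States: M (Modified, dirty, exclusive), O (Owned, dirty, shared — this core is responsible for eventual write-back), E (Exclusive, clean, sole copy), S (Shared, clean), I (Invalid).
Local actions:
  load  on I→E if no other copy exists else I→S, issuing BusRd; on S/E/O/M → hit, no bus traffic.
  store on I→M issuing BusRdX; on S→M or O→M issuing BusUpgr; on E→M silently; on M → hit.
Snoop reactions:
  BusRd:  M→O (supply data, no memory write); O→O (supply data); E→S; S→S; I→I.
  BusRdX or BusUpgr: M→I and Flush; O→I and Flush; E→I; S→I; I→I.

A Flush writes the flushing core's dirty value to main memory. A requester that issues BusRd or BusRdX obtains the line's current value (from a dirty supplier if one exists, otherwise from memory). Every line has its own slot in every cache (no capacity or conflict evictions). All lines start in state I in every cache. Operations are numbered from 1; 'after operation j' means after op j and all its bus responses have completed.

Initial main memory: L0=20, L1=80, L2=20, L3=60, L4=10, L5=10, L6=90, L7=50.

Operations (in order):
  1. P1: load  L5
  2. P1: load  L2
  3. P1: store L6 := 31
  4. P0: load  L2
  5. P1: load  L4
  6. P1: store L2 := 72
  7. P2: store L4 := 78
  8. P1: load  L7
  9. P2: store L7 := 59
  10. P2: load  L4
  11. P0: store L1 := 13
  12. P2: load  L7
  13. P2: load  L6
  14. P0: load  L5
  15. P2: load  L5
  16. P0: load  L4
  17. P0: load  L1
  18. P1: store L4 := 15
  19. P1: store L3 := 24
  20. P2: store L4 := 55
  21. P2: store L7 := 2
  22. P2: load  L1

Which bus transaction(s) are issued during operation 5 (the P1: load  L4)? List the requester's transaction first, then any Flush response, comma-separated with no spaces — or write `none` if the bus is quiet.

bus = BusRd

  op1 P1: load  L5 → I/E/I on L5; bus BusRd; mem=10
  op2 P1: load  L2 → I/E/I on L2; bus BusRd; mem=20
  op3 P1: store L6 := 31 → I/M/I on L6; bus BusRdX; mem=90
  op4 P0: load  L2 → S/S/I on L2; bus BusRd; mem=20
  op5 P1: load  L4 → I/E/I on L4; bus BusRd; mem=10
  op6 P1: store L2 := 72 → I/M/I on L2; bus BusUpgr; mem=20
  op7 P2: store L4 := 78 → I/I/M on L4; bus BusRdX; mem=10
  op8 P1: load  L7 → I/E/I on L7; bus BusRd; mem=50
  op9 P2: store L7 := 59 → I/I/M on L7; bus BusRdX; mem=50
  op10 P2: load  L4 → I/I/M on L4; bus (none); mem=10
  op11 P0: store L1 := 13 → M/I/I on L1; bus BusRdX; mem=80
  op12 P2: load  L7 → I/I/M on L7; bus (none); mem=50
  op13 P2: load  L6 → I/O/S on L6; bus BusRd; mem=90
  op14 P0: load  L5 → S/S/I on L5; bus BusRd; mem=10
  op15 P2: load  L5 → S/S/S on L5; bus BusRd; mem=10
  op16 P0: load  L4 → S/I/O on L4; bus BusRd; mem=10
  op17 P0: load  L1 → M/I/I on L1; bus (none); mem=80
  op18 P1: store L4 := 15 → I/M/I on L4; bus BusRdX Flush; mem=78
  op19 P1: store L3 := 24 → I/M/I on L3; bus BusRdX; mem=60
  op20 P2: store L4 := 55 → I/I/M on L4; bus BusRdX Flush; mem=15
  op21 P2: store L7 := 2 → I/I/M on L7; bus (none); mem=50
  op22 P2: load  L1 → O/I/S on L1; bus BusRd; mem=80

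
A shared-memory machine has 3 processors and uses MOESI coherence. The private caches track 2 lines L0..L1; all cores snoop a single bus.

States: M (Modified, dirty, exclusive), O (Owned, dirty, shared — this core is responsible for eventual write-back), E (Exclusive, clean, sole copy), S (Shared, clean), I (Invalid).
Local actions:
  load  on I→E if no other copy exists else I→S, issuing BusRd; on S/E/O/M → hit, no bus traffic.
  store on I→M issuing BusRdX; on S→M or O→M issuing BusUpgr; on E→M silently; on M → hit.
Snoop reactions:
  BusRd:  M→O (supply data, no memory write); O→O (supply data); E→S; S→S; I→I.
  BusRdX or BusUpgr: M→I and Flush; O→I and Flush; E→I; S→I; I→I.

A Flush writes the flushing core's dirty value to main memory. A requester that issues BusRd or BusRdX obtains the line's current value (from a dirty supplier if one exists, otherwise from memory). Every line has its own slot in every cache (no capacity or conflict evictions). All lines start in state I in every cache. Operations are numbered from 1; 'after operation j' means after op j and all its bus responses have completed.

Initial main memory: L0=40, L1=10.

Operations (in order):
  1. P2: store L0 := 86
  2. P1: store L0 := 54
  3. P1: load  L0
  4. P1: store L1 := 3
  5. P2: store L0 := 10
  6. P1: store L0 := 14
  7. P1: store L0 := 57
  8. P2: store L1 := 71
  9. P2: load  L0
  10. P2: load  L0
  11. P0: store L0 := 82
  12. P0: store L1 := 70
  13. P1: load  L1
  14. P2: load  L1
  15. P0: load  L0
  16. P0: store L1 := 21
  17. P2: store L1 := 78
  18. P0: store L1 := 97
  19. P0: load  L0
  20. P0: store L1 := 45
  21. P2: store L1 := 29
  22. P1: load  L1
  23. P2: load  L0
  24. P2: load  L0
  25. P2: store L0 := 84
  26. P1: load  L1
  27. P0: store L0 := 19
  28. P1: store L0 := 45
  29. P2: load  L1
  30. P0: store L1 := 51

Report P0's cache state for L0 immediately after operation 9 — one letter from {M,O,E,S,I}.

[1] P2: store L0 := 86 | P0:I, P1:I, P2:M(86) | bus: BusRdX
[2] P1: store L0 := 54 | P0:I, P1:M(54), P2:I | bus: BusRdX,Flush
[3] P1: load  L0 | P0:I, P1:M(54), P2:I | bus: none
[4] P1: store L1 := 3 | P0:I, P1:M(3), P2:I | bus: BusRdX
[5] P2: store L0 := 10 | P0:I, P1:I, P2:M(10) | bus: BusRdX,Flush
[6] P1: store L0 := 14 | P0:I, P1:M(14), P2:I | bus: BusRdX,Flush
[7] P1: store L0 := 57 | P0:I, P1:M(57), P2:I | bus: none
[8] P2: store L1 := 71 | P0:I, P1:I, P2:M(71) | bus: BusRdX,Flush
[9] P2: load  L0 | P0:I, P1:O(57), P2:S(57) | bus: BusRd
[10] P2: load  L0 | P0:I, P1:O(57), P2:S(57) | bus: none
[11] P0: store L0 := 82 | P0:M(82), P1:I, P2:I | bus: BusRdX,Flush
[12] P0: store L1 := 70 | P0:M(70), P1:I, P2:I | bus: BusRdX,Flush
[13] P1: load  L1 | P0:O(70), P1:S(70), P2:I | bus: BusRd
[14] P2: load  L1 | P0:O(70), P1:S(70), P2:S(70) | bus: BusRd
[15] P0: load  L0 | P0:M(82), P1:I, P2:I | bus: none
[16] P0: store L1 := 21 | P0:M(21), P1:I, P2:I | bus: BusUpgr
[17] P2: store L1 := 78 | P0:I, P1:I, P2:M(78) | bus: BusRdX,Flush
[18] P0: store L1 := 97 | P0:M(97), P1:I, P2:I | bus: BusRdX,Flush
[19] P0: load  L0 | P0:M(82), P1:I, P2:I | bus: none
[20] P0: store L1 := 45 | P0:M(45), P1:I, P2:I | bus: none
[21] P2: store L1 := 29 | P0:I, P1:I, P2:M(29) | bus: BusRdX,Flush
[22] P1: load  L1 | P0:I, P1:S(29), P2:O(29) | bus: BusRd
[23] P2: load  L0 | P0:O(82), P1:I, P2:S(82) | bus: BusRd
[24] P2: load  L0 | P0:O(82), P1:I, P2:S(82) | bus: none
[25] P2: store L0 := 84 | P0:I, P1:I, P2:M(84) | bus: BusUpgr,Flush
[26] P1: load  L1 | P0:I, P1:S(29), P2:O(29) | bus: none
[27] P0: store L0 := 19 | P0:M(19), P1:I, P2:I | bus: BusRdX,Flush
[28] P1: store L0 := 45 | P0:I, P1:M(45), P2:I | bus: BusRdX,Flush
[29] P2: load  L1 | P0:I, P1:S(29), P2:O(29) | bus: none
[30] P0: store L1 := 51 | P0:M(51), P1:I, P2:I | bus: BusRdX,Flush

state = I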